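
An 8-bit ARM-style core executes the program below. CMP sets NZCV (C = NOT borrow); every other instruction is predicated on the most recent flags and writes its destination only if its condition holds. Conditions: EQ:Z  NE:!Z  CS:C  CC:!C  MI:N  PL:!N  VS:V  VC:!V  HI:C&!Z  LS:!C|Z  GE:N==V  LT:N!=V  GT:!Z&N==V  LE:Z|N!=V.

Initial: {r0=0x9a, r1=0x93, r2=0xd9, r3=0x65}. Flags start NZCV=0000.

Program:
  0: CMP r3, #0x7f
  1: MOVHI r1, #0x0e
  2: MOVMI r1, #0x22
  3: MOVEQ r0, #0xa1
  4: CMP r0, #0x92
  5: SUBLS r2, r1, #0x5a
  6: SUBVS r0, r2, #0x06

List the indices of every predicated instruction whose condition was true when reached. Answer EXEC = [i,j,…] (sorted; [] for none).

[0] flags=1000 → (cmp)
[1] flags=1000 HI?F → skip
[2] flags=1000 MI?T → r1=0x22
[3] flags=1000 EQ?F → skip
[4] flags=0010 → (cmp)
[5] flags=0010 LS?F → skip
[6] flags=0010 VS?F → skip

EXEC = [2]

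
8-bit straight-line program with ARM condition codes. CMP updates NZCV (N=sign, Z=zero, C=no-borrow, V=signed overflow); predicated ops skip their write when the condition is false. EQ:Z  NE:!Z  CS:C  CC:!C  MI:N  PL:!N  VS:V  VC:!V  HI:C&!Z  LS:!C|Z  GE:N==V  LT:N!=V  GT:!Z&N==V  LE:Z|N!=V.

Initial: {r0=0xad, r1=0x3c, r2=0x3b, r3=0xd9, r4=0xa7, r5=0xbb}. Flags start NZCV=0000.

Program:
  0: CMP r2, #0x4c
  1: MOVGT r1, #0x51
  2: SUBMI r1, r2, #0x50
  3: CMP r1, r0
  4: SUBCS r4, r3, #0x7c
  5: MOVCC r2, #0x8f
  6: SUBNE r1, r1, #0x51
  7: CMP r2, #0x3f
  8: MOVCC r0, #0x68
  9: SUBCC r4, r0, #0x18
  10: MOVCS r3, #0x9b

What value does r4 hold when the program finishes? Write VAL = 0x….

VAL = 0x50

0: ✓ CMP  NZCV=1000
1: · MOVGT
2: ✓ SUBMI  r1←0xeb
3: ✓ CMP  NZCV=0010
4: ✓ SUBCS  r4←0x5d
5: · MOVCC
6: ✓ SUBNE  r1←0x9a
7: ✓ CMP  NZCV=1000
8: ✓ MOVCC  r0←0x68
9: ✓ SUBCC  r4←0x50
10: · MOVCS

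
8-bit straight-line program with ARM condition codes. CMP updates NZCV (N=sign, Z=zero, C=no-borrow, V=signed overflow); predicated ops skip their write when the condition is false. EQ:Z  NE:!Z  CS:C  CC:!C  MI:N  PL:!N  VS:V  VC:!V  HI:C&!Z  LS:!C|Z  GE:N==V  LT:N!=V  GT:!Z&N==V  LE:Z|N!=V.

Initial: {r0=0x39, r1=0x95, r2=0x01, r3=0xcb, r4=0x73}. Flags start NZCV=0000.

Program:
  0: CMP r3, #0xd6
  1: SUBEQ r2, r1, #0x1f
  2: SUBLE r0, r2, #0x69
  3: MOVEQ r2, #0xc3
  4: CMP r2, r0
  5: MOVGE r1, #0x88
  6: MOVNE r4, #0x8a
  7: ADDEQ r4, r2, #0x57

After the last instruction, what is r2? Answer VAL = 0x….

[0] flags=1000 → (cmp)
[1] flags=1000 EQ?F → skip
[2] flags=1000 LE?T → r0=0x98
[3] flags=1000 EQ?F → skip
[4] flags=0000 → (cmp)
[5] flags=0000 GE?T → r1=0x88
[6] flags=0000 NE?T → r4=0x8a
[7] flags=0000 EQ?F → skip

VAL = 0x01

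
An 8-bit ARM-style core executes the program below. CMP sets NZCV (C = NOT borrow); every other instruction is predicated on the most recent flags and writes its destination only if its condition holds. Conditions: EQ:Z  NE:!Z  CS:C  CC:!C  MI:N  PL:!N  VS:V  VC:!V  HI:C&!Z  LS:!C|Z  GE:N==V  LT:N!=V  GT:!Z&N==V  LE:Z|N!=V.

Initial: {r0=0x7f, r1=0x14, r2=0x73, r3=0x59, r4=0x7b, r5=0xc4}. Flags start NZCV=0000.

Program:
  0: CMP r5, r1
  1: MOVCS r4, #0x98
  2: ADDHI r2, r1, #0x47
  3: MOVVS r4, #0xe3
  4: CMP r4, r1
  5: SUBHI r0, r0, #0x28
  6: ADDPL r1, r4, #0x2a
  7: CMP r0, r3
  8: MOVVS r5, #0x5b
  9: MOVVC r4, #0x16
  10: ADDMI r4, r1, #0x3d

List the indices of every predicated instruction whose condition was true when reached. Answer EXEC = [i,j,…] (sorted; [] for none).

EXEC = [1,2,5,9,10]

0: ✓ CMP  NZCV=1010
1: ✓ MOVCS  r4←0x98
2: ✓ ADDHI  r2←0x5b
3: · MOVVS
4: ✓ CMP  NZCV=1010
5: ✓ SUBHI  r0←0x57
6: · ADDPL
7: ✓ CMP  NZCV=1000
8: · MOVVS
9: ✓ MOVVC  r4←0x16
10: ✓ ADDMI  r4←0x51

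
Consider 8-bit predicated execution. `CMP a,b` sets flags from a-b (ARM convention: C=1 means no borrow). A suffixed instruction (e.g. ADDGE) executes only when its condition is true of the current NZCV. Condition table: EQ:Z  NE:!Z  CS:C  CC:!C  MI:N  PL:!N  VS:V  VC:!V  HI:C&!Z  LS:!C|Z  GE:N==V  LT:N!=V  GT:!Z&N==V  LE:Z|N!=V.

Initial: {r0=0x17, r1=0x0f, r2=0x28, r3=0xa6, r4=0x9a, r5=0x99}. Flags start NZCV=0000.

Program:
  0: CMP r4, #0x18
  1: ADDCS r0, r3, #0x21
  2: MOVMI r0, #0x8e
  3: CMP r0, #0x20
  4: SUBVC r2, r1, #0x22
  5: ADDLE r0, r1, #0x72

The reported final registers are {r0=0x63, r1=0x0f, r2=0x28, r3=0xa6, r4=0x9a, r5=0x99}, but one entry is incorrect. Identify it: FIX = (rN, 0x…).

FIX = (r0, 0x81)

0: ✓ CMP  NZCV=1010
1: ✓ ADDCS  r0←0xc7
2: ✓ MOVMI  r0←0x8e
3: ✓ CMP  NZCV=0011
4: · SUBVC
5: ✓ ADDLE  r0←0x81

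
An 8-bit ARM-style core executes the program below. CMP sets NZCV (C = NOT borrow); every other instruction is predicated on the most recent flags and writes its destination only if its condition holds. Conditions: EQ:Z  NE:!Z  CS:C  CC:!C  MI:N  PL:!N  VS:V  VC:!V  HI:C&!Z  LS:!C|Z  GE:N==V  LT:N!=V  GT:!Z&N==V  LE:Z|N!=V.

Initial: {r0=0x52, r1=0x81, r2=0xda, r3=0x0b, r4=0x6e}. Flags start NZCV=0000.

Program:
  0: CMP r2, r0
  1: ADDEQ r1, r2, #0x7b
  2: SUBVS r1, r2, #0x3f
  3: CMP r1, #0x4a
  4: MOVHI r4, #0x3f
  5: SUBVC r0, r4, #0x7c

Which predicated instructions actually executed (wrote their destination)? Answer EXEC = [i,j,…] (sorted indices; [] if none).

0: ✓ CMP  NZCV=1010
1: · ADDEQ
2: · SUBVS
3: ✓ CMP  NZCV=0011
4: ✓ MOVHI  r4←0x3f
5: · SUBVC

EXEC = [4]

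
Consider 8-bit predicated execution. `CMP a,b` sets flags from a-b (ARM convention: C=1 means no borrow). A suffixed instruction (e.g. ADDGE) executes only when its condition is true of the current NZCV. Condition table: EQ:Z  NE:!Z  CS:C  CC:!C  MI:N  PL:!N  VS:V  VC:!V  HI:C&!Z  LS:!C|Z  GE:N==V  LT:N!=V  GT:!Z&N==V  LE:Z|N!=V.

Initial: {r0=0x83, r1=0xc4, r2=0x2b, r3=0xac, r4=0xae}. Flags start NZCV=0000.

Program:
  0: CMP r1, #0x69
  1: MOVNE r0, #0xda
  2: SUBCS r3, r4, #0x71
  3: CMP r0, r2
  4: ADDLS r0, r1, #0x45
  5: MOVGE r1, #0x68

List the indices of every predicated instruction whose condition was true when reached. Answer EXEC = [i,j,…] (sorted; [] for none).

EXEC = [1,2]

0: ✓ CMP  NZCV=0011
1: ✓ MOVNE  r0←0xda
2: ✓ SUBCS  r3←0x3d
3: ✓ CMP  NZCV=1010
4: · ADDLS
5: · MOVGE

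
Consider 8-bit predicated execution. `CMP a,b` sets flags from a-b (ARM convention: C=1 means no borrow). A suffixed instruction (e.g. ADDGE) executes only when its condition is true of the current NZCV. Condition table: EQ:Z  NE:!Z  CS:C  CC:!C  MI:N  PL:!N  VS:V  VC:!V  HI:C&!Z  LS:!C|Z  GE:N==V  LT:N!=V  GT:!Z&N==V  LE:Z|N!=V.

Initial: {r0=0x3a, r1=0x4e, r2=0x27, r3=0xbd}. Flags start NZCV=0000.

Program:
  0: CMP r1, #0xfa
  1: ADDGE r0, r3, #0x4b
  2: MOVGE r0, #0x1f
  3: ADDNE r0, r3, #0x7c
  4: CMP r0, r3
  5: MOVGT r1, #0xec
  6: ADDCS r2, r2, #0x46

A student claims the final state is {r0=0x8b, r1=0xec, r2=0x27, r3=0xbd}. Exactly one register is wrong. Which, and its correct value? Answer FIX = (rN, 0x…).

0: ✓ CMP  NZCV=0000
1: ✓ ADDGE  r0←0x08
2: ✓ MOVGE  r0←0x1f
3: ✓ ADDNE  r0←0x39
4: ✓ CMP  NZCV=0000
5: ✓ MOVGT  r1←0xec
6: · ADDCS

FIX = (r0, 0x39)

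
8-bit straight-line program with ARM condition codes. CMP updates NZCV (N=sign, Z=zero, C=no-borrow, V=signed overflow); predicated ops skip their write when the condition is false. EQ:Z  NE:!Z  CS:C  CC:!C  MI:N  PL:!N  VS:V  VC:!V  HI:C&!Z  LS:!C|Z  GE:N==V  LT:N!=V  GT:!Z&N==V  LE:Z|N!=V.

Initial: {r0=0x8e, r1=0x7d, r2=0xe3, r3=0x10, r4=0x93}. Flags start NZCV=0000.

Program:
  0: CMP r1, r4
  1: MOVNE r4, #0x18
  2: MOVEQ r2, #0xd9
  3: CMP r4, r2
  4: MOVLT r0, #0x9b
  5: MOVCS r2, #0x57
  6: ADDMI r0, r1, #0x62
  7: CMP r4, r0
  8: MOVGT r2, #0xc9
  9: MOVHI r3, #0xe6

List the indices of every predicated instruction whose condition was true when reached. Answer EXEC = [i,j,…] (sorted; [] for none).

0: ✓ CMP  NZCV=1001
1: ✓ MOVNE  r4←0x18
2: · MOVEQ
3: ✓ CMP  NZCV=0000
4: · MOVLT
5: · MOVCS
6: · ADDMI
7: ✓ CMP  NZCV=1001
8: ✓ MOVGT  r2←0xc9
9: · MOVHI

EXEC = [1,8]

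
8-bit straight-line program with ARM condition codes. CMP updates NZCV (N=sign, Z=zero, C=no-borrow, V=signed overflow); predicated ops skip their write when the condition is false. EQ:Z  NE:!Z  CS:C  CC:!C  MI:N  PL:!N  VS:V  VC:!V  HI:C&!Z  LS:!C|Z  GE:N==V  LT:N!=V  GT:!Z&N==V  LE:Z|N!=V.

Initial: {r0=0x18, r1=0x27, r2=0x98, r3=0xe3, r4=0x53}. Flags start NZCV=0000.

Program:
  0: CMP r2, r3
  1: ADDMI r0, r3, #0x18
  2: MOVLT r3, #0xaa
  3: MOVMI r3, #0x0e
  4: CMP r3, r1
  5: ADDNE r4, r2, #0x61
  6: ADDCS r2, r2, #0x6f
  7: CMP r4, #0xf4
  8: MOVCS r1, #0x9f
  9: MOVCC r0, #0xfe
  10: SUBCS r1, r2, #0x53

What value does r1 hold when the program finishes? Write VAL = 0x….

[0] flags=1000 → (cmp)
[1] flags=1000 MI?T → r0=0xfb
[2] flags=1000 LT?T → r3=0xaa
[3] flags=1000 MI?T → r3=0x0e
[4] flags=1000 → (cmp)
[5] flags=1000 NE?T → r4=0xf9
[6] flags=1000 CS?F → skip
[7] flags=0010 → (cmp)
[8] flags=0010 CS?T → r1=0x9f
[9] flags=0010 CC?F → skip
[10] flags=0010 CS?T → r1=0x45

VAL = 0x45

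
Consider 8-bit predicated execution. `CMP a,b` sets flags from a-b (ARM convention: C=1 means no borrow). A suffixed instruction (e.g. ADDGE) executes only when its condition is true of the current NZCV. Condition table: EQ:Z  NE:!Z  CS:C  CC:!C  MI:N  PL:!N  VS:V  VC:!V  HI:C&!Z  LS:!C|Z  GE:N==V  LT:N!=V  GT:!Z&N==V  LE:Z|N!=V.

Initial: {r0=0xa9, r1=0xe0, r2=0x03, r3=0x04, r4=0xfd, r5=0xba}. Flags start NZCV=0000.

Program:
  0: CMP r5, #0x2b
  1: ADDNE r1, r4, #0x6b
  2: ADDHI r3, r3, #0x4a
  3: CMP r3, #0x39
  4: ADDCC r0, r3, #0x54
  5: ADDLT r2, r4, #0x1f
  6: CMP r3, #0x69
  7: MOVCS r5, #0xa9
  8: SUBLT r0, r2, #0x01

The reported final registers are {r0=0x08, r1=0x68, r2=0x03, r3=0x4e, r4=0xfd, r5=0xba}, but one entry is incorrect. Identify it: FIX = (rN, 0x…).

[0] flags=1010 → (cmp)
[1] flags=1010 NE?T → r1=0x68
[2] flags=1010 HI?T → r3=0x4e
[3] flags=0010 → (cmp)
[4] flags=0010 CC?F → skip
[5] flags=0010 LT?F → skip
[6] flags=1000 → (cmp)
[7] flags=1000 CS?F → skip
[8] flags=1000 LT?T → r0=0x02

FIX = (r0, 0x02)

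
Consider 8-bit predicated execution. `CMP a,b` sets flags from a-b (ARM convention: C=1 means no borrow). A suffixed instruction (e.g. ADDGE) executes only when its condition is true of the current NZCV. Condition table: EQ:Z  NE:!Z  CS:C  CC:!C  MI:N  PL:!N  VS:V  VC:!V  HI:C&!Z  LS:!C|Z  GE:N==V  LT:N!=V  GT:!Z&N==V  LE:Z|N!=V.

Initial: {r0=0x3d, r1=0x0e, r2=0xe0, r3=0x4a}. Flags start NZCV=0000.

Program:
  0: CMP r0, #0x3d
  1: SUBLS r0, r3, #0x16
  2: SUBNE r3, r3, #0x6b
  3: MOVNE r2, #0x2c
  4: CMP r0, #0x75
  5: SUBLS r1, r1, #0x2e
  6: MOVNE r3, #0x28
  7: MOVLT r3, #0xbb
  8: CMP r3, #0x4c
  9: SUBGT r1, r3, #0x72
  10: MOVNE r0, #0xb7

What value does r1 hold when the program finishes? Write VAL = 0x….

0: ✓ CMP  NZCV=0110
1: ✓ SUBLS  r0←0x34
2: · SUBNE
3: · MOVNE
4: ✓ CMP  NZCV=1000
5: ✓ SUBLS  r1←0xe0
6: ✓ MOVNE  r3←0x28
7: ✓ MOVLT  r3←0xbb
8: ✓ CMP  NZCV=0011
9: · SUBGT
10: ✓ MOVNE  r0←0xb7

VAL = 0xe0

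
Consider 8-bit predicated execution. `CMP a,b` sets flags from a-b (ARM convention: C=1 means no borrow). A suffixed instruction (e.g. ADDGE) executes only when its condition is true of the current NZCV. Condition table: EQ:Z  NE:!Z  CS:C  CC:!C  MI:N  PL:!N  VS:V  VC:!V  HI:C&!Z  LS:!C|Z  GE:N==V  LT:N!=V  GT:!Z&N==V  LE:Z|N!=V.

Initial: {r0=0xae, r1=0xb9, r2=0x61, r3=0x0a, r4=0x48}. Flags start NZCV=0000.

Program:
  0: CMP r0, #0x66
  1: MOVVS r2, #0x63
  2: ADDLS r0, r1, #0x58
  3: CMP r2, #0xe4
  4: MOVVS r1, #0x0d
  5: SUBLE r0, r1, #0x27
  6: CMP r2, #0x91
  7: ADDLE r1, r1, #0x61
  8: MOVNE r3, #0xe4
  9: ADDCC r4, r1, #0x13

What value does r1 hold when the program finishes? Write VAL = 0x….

0: ✓ CMP  NZCV=0011
1: ✓ MOVVS  r2←0x63
2: · ADDLS
3: ✓ CMP  NZCV=0000
4: · MOVVS
5: · SUBLE
6: ✓ CMP  NZCV=1001
7: · ADDLE
8: ✓ MOVNE  r3←0xe4
9: ✓ ADDCC  r4←0xcc

VAL = 0xb9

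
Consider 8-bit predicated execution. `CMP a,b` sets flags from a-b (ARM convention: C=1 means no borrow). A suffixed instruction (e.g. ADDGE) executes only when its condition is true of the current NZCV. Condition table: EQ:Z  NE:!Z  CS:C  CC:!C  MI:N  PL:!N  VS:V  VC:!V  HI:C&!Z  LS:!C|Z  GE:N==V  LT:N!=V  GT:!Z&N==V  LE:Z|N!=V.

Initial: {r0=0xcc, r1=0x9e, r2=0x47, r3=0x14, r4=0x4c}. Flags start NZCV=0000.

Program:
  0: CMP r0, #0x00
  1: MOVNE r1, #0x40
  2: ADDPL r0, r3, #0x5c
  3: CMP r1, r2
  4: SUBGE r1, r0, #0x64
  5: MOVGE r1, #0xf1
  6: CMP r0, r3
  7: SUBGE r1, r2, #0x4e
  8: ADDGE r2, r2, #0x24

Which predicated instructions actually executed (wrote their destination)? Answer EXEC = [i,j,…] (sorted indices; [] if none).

EXEC = [1]

0: ✓ CMP  NZCV=1010
1: ✓ MOVNE  r1←0x40
2: · ADDPL
3: ✓ CMP  NZCV=1000
4: · SUBGE
5: · MOVGE
6: ✓ CMP  NZCV=1010
7: · SUBGE
8: · ADDGE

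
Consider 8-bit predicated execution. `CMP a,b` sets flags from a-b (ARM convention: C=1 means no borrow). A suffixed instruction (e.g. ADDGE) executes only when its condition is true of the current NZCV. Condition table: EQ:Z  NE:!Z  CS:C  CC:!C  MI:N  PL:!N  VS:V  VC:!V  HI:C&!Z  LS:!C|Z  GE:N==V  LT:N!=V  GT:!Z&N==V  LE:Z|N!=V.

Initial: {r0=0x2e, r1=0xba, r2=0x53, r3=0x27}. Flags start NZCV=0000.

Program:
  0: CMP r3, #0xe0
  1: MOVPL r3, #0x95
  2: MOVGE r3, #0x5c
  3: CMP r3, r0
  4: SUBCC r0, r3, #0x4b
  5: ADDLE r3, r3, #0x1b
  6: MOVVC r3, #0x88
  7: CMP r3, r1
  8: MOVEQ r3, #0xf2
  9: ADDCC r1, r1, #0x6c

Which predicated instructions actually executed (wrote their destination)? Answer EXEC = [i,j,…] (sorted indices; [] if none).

EXEC = [1,2,6,9]

[0] flags=0000 → (cmp)
[1] flags=0000 PL?T → r3=0x95
[2] flags=0000 GE?T → r3=0x5c
[3] flags=0010 → (cmp)
[4] flags=0010 CC?F → skip
[5] flags=0010 LE?F → skip
[6] flags=0010 VC?T → r3=0x88
[7] flags=1000 → (cmp)
[8] flags=1000 EQ?F → skip
[9] flags=1000 CC?T → r1=0x26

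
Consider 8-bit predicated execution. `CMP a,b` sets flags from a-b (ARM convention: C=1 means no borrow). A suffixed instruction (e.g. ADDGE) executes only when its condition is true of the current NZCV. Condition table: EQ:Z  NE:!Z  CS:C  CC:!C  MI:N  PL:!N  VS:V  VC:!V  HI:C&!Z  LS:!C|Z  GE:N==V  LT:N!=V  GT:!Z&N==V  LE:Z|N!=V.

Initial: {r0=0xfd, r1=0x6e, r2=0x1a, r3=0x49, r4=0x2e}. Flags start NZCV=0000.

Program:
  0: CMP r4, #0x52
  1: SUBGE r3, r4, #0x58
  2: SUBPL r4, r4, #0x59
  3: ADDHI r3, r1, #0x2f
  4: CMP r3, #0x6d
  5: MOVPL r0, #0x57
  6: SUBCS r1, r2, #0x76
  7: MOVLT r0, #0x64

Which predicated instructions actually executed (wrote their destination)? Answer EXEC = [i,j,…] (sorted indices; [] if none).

[0] flags=1000 → (cmp)
[1] flags=1000 GE?F → skip
[2] flags=1000 PL?F → skip
[3] flags=1000 HI?F → skip
[4] flags=1000 → (cmp)
[5] flags=1000 PL?F → skip
[6] flags=1000 CS?F → skip
[7] flags=1000 LT?T → r0=0x64

EXEC = [7]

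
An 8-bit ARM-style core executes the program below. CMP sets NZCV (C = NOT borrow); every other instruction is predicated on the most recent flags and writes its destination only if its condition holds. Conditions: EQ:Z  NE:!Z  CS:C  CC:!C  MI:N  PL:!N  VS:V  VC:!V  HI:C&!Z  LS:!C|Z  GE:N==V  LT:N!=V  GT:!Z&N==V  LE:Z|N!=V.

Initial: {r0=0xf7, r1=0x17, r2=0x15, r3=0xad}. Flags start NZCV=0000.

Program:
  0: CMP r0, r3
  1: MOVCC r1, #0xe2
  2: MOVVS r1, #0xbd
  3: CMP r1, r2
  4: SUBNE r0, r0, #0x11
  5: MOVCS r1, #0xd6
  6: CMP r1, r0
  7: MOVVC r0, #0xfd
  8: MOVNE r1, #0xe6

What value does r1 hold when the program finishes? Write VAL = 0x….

VAL = 0xe6

[0] flags=0010 → (cmp)
[1] flags=0010 CC?F → skip
[2] flags=0010 VS?F → skip
[3] flags=0010 → (cmp)
[4] flags=0010 NE?T → r0=0xe6
[5] flags=0010 CS?T → r1=0xd6
[6] flags=1000 → (cmp)
[7] flags=1000 VC?T → r0=0xfd
[8] flags=1000 NE?T → r1=0xe6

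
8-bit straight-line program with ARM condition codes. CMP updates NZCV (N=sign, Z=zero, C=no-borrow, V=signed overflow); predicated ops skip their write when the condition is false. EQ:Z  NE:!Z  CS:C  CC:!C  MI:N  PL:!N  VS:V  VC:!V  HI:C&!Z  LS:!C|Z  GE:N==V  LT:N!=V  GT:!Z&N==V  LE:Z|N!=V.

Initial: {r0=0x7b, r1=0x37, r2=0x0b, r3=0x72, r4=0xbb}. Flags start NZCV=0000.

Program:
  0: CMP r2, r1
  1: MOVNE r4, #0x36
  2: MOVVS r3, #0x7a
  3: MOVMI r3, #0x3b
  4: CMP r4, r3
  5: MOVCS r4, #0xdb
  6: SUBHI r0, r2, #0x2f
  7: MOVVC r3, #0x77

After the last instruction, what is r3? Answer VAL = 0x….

VAL = 0x77

0: ✓ CMP  NZCV=1000
1: ✓ MOVNE  r4←0x36
2: · MOVVS
3: ✓ MOVMI  r3←0x3b
4: ✓ CMP  NZCV=1000
5: · MOVCS
6: · SUBHI
7: ✓ MOVVC  r3←0x77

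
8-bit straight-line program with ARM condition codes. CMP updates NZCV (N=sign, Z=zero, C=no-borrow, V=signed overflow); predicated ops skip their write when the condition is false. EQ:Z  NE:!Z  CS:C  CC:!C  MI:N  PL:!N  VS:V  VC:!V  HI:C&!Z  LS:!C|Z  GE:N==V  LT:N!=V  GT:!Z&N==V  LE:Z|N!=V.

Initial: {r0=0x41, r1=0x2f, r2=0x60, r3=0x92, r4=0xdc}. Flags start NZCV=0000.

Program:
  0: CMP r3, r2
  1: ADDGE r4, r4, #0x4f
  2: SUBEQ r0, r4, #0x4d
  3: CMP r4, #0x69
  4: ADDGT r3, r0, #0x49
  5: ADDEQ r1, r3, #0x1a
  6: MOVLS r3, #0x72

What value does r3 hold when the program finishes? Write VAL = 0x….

[0] flags=0011 → (cmp)
[1] flags=0011 GE?F → skip
[2] flags=0011 EQ?F → skip
[3] flags=0011 → (cmp)
[4] flags=0011 GT?F → skip
[5] flags=0011 EQ?F → skip
[6] flags=0011 LS?F → skip

VAL = 0x92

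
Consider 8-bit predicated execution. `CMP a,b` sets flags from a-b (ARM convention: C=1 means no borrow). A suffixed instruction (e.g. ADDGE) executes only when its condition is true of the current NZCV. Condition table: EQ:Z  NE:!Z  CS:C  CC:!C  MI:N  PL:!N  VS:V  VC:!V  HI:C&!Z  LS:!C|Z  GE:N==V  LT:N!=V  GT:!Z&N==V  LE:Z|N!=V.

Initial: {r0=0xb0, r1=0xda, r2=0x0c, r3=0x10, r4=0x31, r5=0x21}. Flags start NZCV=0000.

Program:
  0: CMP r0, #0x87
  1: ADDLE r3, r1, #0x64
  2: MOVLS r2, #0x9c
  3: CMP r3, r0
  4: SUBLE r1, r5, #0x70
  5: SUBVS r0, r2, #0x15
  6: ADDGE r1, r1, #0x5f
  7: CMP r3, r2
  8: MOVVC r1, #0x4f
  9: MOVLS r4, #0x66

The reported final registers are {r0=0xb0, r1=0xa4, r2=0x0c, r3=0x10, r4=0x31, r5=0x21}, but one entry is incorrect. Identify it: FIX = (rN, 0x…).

FIX = (r1, 0x4f)

[0] flags=0010 → (cmp)
[1] flags=0010 LE?F → skip
[2] flags=0010 LS?F → skip
[3] flags=0000 → (cmp)
[4] flags=0000 LE?F → skip
[5] flags=0000 VS?F → skip
[6] flags=0000 GE?T → r1=0x39
[7] flags=0010 → (cmp)
[8] flags=0010 VC?T → r1=0x4f
[9] flags=0010 LS?F → skip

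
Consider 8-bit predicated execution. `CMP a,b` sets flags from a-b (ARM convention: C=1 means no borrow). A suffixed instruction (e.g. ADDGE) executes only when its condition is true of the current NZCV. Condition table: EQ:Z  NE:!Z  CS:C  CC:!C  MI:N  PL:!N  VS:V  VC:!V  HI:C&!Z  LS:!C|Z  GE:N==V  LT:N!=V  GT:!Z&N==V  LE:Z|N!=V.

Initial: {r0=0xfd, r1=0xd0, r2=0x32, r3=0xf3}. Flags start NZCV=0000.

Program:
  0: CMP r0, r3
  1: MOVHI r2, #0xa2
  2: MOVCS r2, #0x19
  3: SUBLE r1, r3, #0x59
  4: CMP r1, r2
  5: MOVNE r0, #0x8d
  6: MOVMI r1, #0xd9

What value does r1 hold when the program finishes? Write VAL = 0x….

VAL = 0xd9

0: ✓ CMP  NZCV=0010
1: ✓ MOVHI  r2←0xa2
2: ✓ MOVCS  r2←0x19
3: · SUBLE
4: ✓ CMP  NZCV=1010
5: ✓ MOVNE  r0←0x8d
6: ✓ MOVMI  r1←0xd9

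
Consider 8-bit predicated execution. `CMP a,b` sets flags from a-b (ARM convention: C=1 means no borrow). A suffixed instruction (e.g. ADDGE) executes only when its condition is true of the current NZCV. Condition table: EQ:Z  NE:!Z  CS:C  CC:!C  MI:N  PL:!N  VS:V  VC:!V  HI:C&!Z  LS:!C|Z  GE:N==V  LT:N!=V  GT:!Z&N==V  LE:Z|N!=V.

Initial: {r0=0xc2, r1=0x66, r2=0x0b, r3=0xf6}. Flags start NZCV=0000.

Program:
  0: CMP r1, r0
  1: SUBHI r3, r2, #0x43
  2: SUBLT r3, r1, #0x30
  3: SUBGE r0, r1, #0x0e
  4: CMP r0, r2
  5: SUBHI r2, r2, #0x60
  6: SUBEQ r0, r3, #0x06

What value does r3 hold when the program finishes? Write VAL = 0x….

VAL = 0xf6

[0] flags=1001 → (cmp)
[1] flags=1001 HI?F → skip
[2] flags=1001 LT?F → skip
[3] flags=1001 GE?T → r0=0x58
[4] flags=0010 → (cmp)
[5] flags=0010 HI?T → r2=0xab
[6] flags=0010 EQ?F → skip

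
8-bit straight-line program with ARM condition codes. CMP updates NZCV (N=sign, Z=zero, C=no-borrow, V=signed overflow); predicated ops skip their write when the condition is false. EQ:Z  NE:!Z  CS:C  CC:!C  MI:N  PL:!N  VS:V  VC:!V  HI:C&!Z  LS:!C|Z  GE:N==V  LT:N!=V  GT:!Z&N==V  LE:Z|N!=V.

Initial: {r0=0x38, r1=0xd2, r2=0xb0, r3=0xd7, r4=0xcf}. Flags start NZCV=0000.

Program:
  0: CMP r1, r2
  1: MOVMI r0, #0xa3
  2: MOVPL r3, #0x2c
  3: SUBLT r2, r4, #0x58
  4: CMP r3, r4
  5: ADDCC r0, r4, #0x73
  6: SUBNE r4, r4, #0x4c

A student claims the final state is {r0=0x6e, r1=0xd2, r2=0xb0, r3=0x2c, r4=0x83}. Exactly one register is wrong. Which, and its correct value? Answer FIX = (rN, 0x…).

[0] flags=0010 → (cmp)
[1] flags=0010 MI?F → skip
[2] flags=0010 PL?T → r3=0x2c
[3] flags=0010 LT?F → skip
[4] flags=0000 → (cmp)
[5] flags=0000 CC?T → r0=0x42
[6] flags=0000 NE?T → r4=0x83

FIX = (r0, 0x42)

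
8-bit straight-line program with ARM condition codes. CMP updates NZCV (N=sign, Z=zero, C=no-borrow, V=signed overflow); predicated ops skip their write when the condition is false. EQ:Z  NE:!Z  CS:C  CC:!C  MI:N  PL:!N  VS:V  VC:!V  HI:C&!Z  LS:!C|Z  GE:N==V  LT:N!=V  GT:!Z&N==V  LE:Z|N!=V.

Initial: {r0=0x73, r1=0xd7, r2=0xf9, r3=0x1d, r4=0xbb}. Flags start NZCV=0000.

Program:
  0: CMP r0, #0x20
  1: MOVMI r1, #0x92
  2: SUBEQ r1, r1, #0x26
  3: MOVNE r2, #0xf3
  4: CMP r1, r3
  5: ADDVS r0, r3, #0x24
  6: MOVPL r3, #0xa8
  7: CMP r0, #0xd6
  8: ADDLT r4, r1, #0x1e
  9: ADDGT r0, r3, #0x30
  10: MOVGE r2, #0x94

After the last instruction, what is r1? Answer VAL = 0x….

VAL = 0xd7

0: ✓ CMP  NZCV=0010
1: · MOVMI
2: · SUBEQ
3: ✓ MOVNE  r2←0xf3
4: ✓ CMP  NZCV=1010
5: · ADDVS
6: · MOVPL
7: ✓ CMP  NZCV=1001
8: · ADDLT
9: ✓ ADDGT  r0←0x4d
10: ✓ MOVGE  r2←0x94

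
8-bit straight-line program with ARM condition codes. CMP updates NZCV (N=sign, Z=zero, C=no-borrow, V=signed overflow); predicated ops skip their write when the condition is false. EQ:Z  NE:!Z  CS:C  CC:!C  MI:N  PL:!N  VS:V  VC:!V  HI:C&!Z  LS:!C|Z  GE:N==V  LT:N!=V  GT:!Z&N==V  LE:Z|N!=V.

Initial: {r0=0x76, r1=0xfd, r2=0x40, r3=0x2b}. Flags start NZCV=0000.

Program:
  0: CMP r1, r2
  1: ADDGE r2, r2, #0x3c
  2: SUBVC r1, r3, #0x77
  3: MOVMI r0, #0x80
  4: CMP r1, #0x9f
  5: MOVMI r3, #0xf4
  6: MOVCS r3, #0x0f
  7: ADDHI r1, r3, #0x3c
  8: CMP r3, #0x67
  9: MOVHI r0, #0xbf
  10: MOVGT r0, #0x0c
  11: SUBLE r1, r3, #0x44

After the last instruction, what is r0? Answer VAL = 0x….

VAL = 0x80

0: ✓ CMP  NZCV=1010
1: · ADDGE
2: ✓ SUBVC  r1←0xb4
3: ✓ MOVMI  r0←0x80
4: ✓ CMP  NZCV=0010
5: · MOVMI
6: ✓ MOVCS  r3←0x0f
7: ✓ ADDHI  r1←0x4b
8: ✓ CMP  NZCV=1000
9: · MOVHI
10: · MOVGT
11: ✓ SUBLE  r1←0xcb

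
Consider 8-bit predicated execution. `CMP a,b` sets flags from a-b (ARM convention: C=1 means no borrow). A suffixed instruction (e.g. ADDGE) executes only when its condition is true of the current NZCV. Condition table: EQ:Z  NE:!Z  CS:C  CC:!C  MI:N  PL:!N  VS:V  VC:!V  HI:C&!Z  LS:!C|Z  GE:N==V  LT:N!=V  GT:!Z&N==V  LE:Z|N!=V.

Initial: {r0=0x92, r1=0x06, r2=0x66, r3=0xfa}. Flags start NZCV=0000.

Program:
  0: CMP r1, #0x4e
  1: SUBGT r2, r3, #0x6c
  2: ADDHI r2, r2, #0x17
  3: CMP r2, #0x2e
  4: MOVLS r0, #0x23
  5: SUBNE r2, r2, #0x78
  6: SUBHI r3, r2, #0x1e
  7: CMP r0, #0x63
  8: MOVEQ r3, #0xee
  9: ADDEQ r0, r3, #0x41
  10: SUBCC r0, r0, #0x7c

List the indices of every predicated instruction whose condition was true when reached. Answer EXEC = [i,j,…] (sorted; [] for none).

EXEC = [5,6]

[0] flags=1000 → (cmp)
[1] flags=1000 GT?F → skip
[2] flags=1000 HI?F → skip
[3] flags=0010 → (cmp)
[4] flags=0010 LS?F → skip
[5] flags=0010 NE?T → r2=0xee
[6] flags=0010 HI?T → r3=0xd0
[7] flags=0011 → (cmp)
[8] flags=0011 EQ?F → skip
[9] flags=0011 EQ?F → skip
[10] flags=0011 CC?F → skip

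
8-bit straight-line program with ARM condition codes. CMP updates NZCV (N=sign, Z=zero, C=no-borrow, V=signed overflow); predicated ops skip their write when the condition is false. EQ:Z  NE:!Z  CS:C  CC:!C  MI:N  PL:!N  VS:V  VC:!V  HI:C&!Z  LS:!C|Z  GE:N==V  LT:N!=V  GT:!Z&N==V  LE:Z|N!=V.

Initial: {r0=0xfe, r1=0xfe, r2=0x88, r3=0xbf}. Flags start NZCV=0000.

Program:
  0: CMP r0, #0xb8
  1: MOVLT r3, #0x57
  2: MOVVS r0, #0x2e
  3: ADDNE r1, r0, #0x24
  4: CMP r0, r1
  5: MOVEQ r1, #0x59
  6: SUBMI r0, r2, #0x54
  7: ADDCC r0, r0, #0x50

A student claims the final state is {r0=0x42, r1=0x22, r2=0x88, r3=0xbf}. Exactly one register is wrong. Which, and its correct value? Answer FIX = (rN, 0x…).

0: ✓ CMP  NZCV=0010
1: · MOVLT
2: · MOVVS
3: ✓ ADDNE  r1←0x22
4: ✓ CMP  NZCV=1010
5: · MOVEQ
6: ✓ SUBMI  r0←0x34
7: · ADDCC

FIX = (r0, 0x34)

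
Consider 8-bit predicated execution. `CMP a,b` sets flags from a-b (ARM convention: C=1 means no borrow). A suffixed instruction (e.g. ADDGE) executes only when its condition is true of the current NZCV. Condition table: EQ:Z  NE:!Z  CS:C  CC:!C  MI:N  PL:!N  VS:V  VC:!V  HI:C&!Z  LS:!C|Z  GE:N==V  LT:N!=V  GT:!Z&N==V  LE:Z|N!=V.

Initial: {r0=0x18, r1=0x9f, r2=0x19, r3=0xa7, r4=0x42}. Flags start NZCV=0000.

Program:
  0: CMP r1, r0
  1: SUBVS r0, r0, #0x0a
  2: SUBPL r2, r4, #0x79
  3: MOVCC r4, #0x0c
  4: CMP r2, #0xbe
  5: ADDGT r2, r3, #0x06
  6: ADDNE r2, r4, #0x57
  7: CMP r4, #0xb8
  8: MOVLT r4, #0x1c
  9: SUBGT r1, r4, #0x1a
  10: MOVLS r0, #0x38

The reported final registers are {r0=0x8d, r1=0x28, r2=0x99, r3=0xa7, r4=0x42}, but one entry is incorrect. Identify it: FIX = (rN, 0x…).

0: ✓ CMP  NZCV=1010
1: · SUBVS
2: · SUBPL
3: · MOVCC
4: ✓ CMP  NZCV=0000
5: ✓ ADDGT  r2←0xad
6: ✓ ADDNE  r2←0x99
7: ✓ CMP  NZCV=1001
8: · MOVLT
9: ✓ SUBGT  r1←0x28
10: ✓ MOVLS  r0←0x38

FIX = (r0, 0x38)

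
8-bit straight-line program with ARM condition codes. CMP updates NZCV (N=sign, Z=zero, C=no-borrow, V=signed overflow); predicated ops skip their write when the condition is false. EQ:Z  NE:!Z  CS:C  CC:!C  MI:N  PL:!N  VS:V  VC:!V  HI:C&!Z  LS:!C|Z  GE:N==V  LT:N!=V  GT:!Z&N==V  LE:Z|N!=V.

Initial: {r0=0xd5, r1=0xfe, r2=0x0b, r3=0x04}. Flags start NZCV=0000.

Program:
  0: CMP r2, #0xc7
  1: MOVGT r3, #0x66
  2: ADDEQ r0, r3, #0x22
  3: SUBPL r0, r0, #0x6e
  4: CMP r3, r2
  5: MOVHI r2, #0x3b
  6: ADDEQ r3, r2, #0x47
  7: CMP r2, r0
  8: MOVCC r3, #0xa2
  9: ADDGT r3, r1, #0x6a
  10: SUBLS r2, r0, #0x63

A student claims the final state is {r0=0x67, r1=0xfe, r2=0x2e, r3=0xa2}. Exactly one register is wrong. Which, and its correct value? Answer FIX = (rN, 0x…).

FIX = (r2, 0x04)

[0] flags=0000 → (cmp)
[1] flags=0000 GT?T → r3=0x66
[2] flags=0000 EQ?F → skip
[3] flags=0000 PL?T → r0=0x67
[4] flags=0010 → (cmp)
[5] flags=0010 HI?T → r2=0x3b
[6] flags=0010 EQ?F → skip
[7] flags=1000 → (cmp)
[8] flags=1000 CC?T → r3=0xa2
[9] flags=1000 GT?F → skip
[10] flags=1000 LS?T → r2=0x04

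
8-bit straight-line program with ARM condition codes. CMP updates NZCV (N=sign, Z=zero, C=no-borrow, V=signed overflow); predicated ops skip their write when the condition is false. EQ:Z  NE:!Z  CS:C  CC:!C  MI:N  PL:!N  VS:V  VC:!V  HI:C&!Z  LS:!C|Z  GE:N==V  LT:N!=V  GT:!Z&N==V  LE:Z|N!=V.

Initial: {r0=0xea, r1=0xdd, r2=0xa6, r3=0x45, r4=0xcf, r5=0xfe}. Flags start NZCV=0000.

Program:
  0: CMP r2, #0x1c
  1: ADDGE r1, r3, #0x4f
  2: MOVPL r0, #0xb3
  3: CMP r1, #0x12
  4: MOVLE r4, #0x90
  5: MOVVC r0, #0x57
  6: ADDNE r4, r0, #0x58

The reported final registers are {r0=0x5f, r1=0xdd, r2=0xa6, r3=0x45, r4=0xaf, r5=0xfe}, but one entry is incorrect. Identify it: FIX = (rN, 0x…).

FIX = (r0, 0x57)

[0] flags=1010 → (cmp)
[1] flags=1010 GE?F → skip
[2] flags=1010 PL?F → skip
[3] flags=1010 → (cmp)
[4] flags=1010 LE?T → r4=0x90
[5] flags=1010 VC?T → r0=0x57
[6] flags=1010 NE?T → r4=0xaf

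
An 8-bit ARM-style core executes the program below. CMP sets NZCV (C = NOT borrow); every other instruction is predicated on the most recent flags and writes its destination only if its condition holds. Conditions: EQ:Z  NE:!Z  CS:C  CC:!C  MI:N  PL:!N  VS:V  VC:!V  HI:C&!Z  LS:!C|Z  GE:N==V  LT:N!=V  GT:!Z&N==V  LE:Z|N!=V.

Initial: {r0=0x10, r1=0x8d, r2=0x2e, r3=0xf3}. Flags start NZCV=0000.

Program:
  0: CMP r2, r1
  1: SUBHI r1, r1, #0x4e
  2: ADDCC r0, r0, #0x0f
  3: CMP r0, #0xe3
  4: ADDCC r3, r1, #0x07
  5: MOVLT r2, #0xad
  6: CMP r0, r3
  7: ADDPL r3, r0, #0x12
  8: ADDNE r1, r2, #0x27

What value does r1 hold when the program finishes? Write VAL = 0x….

VAL = 0x55

[0] flags=1001 → (cmp)
[1] flags=1001 HI?F → skip
[2] flags=1001 CC?T → r0=0x1f
[3] flags=0000 → (cmp)
[4] flags=0000 CC?T → r3=0x94
[5] flags=0000 LT?F → skip
[6] flags=1001 → (cmp)
[7] flags=1001 PL?F → skip
[8] flags=1001 NE?T → r1=0x55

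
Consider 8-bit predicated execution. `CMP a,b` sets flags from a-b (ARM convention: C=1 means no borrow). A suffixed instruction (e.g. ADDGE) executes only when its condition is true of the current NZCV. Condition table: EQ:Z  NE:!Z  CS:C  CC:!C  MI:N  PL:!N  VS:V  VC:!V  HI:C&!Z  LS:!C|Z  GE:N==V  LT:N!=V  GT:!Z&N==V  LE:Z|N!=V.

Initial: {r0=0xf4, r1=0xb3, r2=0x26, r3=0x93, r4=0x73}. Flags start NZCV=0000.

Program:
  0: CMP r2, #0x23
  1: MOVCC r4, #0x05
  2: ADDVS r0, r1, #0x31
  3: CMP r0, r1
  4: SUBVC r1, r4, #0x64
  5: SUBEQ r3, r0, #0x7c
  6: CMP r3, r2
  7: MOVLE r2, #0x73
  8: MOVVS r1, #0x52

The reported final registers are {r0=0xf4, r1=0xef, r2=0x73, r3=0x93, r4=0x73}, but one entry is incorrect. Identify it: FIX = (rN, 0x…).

0: ✓ CMP  NZCV=0010
1: · MOVCC
2: · ADDVS
3: ✓ CMP  NZCV=0010
4: ✓ SUBVC  r1←0x0f
5: · SUBEQ
6: ✓ CMP  NZCV=0011
7: ✓ MOVLE  r2←0x73
8: ✓ MOVVS  r1←0x52

FIX = (r1, 0x52)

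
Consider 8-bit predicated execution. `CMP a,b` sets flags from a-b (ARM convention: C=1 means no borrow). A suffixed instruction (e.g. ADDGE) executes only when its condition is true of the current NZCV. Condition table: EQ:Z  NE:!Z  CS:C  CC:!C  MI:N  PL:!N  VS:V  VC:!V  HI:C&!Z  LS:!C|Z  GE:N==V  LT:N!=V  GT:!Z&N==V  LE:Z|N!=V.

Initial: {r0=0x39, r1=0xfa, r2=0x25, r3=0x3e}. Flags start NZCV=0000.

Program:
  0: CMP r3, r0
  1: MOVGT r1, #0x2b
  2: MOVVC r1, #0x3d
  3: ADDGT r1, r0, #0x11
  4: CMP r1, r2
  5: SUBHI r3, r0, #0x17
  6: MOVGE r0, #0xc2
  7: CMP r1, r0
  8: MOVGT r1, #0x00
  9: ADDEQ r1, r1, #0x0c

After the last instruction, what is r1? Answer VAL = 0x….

VAL = 0x00

0: ✓ CMP  NZCV=0010
1: ✓ MOVGT  r1←0x2b
2: ✓ MOVVC  r1←0x3d
3: ✓ ADDGT  r1←0x4a
4: ✓ CMP  NZCV=0010
5: ✓ SUBHI  r3←0x22
6: ✓ MOVGE  r0←0xc2
7: ✓ CMP  NZCV=1001
8: ✓ MOVGT  r1←0x00
9: · ADDEQ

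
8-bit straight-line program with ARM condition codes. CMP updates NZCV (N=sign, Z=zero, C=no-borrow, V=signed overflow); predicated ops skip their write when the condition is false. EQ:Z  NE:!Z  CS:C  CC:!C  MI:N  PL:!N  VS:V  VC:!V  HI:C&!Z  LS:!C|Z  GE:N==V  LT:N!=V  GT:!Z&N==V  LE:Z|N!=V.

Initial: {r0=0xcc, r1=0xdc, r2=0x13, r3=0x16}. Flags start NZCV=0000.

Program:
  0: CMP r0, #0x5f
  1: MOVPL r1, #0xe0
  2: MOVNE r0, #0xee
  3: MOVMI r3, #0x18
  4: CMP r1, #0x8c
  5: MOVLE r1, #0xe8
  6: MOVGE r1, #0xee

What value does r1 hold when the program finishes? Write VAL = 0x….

0: ✓ CMP  NZCV=0011
1: ✓ MOVPL  r1←0xe0
2: ✓ MOVNE  r0←0xee
3: · MOVMI
4: ✓ CMP  NZCV=0010
5: · MOVLE
6: ✓ MOVGE  r1←0xee

VAL = 0xee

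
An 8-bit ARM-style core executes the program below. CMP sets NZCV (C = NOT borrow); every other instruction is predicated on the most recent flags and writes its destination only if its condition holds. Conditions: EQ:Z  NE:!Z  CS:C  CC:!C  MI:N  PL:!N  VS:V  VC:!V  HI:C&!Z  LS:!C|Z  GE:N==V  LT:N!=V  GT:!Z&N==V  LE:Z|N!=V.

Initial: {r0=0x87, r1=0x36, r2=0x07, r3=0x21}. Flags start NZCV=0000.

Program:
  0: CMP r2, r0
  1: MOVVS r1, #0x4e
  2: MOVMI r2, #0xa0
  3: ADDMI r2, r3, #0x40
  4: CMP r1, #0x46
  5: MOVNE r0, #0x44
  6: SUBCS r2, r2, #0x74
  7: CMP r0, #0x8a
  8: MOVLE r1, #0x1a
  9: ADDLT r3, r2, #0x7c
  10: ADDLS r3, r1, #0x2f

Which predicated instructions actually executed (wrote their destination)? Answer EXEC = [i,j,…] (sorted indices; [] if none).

0: ✓ CMP  NZCV=1001
1: ✓ MOVVS  r1←0x4e
2: ✓ MOVMI  r2←0xa0
3: ✓ ADDMI  r2←0x61
4: ✓ CMP  NZCV=0010
5: ✓ MOVNE  r0←0x44
6: ✓ SUBCS  r2←0xed
7: ✓ CMP  NZCV=1001
8: · MOVLE
9: · ADDLT
10: ✓ ADDLS  r3←0x7d

EXEC = [1,2,3,5,6,10]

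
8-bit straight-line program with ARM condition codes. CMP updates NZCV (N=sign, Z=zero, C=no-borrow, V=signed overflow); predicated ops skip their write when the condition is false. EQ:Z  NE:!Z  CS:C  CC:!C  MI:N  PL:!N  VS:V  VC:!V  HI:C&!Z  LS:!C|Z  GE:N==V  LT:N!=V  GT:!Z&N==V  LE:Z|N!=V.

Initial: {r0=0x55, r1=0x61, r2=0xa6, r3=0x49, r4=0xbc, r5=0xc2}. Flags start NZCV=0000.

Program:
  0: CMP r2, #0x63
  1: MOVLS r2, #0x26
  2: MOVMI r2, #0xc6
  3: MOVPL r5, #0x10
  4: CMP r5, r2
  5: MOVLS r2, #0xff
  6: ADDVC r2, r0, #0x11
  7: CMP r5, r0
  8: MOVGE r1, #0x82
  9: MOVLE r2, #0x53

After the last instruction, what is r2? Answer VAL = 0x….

VAL = 0x53

[0] flags=0011 → (cmp)
[1] flags=0011 LS?F → skip
[2] flags=0011 MI?F → skip
[3] flags=0011 PL?T → r5=0x10
[4] flags=0000 → (cmp)
[5] flags=0000 LS?T → r2=0xff
[6] flags=0000 VC?T → r2=0x66
[7] flags=1000 → (cmp)
[8] flags=1000 GE?F → skip
[9] flags=1000 LE?T → r2=0x53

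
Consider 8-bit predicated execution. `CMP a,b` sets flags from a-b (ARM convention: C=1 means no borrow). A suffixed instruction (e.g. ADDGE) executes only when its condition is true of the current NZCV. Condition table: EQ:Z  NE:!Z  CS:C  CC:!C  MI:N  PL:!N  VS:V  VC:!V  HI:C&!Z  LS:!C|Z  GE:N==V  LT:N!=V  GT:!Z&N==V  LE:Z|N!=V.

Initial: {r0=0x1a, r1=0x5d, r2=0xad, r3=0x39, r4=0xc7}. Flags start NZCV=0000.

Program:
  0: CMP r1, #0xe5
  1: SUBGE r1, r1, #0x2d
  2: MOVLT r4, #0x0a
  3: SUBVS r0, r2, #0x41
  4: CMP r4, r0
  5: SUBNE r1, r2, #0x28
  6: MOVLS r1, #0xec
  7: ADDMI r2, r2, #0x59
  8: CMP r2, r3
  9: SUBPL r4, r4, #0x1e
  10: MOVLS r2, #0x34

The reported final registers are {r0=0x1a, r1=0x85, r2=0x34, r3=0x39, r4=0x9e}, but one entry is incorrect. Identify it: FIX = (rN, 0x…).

[0] flags=0000 → (cmp)
[1] flags=0000 GE?T → r1=0x30
[2] flags=0000 LT?F → skip
[3] flags=0000 VS?F → skip
[4] flags=1010 → (cmp)
[5] flags=1010 NE?T → r1=0x85
[6] flags=1010 LS?F → skip
[7] flags=1010 MI?T → r2=0x06
[8] flags=1000 → (cmp)
[9] flags=1000 PL?F → skip
[10] flags=1000 LS?T → r2=0x34

FIX = (r4, 0xc7)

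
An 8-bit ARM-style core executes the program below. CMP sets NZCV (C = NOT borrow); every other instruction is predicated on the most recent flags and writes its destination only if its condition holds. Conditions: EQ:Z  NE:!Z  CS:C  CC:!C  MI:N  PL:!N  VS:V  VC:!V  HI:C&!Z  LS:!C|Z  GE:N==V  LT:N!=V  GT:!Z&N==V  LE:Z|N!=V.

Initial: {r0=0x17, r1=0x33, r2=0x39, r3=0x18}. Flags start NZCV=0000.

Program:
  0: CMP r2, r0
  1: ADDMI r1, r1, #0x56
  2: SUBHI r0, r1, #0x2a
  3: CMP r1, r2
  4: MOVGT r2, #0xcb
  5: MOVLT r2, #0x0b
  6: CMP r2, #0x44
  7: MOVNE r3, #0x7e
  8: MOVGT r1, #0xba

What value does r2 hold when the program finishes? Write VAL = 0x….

VAL = 0x0b

0: ✓ CMP  NZCV=0010
1: · ADDMI
2: ✓ SUBHI  r0←0x09
3: ✓ CMP  NZCV=1000
4: · MOVGT
5: ✓ MOVLT  r2←0x0b
6: ✓ CMP  NZCV=1000
7: ✓ MOVNE  r3←0x7e
8: · MOVGT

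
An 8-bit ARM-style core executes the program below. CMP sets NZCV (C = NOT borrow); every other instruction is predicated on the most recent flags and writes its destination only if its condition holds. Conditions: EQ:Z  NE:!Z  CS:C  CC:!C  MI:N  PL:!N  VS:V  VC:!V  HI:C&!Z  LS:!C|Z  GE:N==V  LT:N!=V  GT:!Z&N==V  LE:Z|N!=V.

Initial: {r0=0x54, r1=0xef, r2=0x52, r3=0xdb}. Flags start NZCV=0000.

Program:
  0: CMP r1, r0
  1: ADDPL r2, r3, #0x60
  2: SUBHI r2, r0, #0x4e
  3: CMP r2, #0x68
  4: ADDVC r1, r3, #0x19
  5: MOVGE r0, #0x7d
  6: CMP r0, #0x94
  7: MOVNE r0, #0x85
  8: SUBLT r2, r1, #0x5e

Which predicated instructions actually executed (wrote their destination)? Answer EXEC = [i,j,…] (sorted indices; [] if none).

0: ✓ CMP  NZCV=1010
1: · ADDPL
2: ✓ SUBHI  r2←0x06
3: ✓ CMP  NZCV=1000
4: ✓ ADDVC  r1←0xf4
5: · MOVGE
6: ✓ CMP  NZCV=1001
7: ✓ MOVNE  r0←0x85
8: · SUBLT

EXEC = [2,4,7]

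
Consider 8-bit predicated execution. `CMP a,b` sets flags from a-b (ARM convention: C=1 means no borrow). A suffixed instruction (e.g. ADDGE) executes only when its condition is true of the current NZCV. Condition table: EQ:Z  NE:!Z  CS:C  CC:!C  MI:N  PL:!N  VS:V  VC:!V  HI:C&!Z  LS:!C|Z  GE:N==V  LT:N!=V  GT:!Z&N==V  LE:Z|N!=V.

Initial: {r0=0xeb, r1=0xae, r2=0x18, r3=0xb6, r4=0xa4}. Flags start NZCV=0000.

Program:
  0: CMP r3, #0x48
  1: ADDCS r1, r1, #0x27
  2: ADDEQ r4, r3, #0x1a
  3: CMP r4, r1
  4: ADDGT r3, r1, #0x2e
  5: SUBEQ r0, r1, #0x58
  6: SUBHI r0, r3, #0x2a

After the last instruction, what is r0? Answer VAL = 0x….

0: ✓ CMP  NZCV=0011
1: ✓ ADDCS  r1←0xd5
2: · ADDEQ
3: ✓ CMP  NZCV=1000
4: · ADDGT
5: · SUBEQ
6: · SUBHI

VAL = 0xeb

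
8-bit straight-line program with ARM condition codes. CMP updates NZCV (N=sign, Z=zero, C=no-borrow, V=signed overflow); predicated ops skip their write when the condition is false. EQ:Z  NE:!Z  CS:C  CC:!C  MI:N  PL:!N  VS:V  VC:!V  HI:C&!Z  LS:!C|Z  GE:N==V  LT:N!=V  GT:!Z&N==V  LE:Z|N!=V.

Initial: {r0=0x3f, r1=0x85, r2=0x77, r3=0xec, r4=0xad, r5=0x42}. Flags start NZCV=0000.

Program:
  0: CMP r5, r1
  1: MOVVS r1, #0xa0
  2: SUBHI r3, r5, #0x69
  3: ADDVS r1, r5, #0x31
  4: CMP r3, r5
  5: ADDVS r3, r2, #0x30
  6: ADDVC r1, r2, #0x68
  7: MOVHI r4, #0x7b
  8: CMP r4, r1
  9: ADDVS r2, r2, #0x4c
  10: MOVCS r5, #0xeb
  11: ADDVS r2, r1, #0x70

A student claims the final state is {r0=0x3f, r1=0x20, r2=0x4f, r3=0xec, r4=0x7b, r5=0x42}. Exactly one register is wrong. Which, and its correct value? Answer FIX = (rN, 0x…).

FIX = (r1, 0xdf)

0: ✓ CMP  NZCV=1001
1: ✓ MOVVS  r1←0xa0
2: · SUBHI
3: ✓ ADDVS  r1←0x73
4: ✓ CMP  NZCV=1010
5: · ADDVS
6: ✓ ADDVC  r1←0xdf
7: ✓ MOVHI  r4←0x7b
8: ✓ CMP  NZCV=1001
9: ✓ ADDVS  r2←0xc3
10: · MOVCS
11: ✓ ADDVS  r2←0x4f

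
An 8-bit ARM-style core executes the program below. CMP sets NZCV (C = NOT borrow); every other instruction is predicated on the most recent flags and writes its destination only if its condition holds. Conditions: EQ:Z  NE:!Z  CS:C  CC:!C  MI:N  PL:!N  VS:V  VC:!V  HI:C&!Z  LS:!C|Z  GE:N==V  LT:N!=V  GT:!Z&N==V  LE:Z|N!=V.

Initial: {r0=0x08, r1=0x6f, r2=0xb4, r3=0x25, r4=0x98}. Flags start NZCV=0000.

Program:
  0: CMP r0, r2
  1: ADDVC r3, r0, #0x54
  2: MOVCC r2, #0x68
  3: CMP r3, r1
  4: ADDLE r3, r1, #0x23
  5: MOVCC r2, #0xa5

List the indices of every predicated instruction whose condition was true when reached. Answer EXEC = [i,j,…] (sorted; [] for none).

[0] flags=0000 → (cmp)
[1] flags=0000 VC?T → r3=0x5c
[2] flags=0000 CC?T → r2=0x68
[3] flags=1000 → (cmp)
[4] flags=1000 LE?T → r3=0x92
[5] flags=1000 CC?T → r2=0xa5

EXEC = [1,2,4,5]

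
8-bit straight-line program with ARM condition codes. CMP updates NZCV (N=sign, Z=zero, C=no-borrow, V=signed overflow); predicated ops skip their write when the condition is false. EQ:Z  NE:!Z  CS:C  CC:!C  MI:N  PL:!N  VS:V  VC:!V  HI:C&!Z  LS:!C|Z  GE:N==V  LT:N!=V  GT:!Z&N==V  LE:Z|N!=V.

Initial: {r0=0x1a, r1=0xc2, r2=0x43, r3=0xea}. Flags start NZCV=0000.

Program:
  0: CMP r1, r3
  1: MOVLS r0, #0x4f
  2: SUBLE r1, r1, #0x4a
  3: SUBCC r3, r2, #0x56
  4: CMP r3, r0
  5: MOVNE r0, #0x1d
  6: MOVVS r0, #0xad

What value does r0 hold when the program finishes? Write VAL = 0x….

VAL = 0x1d

0: ✓ CMP  NZCV=1000
1: ✓ MOVLS  r0←0x4f
2: ✓ SUBLE  r1←0x78
3: ✓ SUBCC  r3←0xed
4: ✓ CMP  NZCV=1010
5: ✓ MOVNE  r0←0x1d
6: · MOVVS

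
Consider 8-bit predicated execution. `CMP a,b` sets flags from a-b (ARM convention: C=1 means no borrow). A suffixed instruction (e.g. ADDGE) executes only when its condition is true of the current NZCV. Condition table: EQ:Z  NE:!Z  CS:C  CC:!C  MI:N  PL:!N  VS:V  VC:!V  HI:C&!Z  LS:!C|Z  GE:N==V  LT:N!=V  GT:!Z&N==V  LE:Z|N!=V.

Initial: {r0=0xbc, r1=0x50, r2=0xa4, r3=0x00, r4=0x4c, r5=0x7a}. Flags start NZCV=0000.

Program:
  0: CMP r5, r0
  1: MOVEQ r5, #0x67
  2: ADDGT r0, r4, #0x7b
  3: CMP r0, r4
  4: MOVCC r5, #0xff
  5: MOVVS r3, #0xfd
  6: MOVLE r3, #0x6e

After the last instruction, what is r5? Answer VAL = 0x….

VAL = 0x7a

0: ✓ CMP  NZCV=1001
1: · MOVEQ
2: ✓ ADDGT  r0←0xc7
3: ✓ CMP  NZCV=0011
4: · MOVCC
5: ✓ MOVVS  r3←0xfd
6: ✓ MOVLE  r3←0x6e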